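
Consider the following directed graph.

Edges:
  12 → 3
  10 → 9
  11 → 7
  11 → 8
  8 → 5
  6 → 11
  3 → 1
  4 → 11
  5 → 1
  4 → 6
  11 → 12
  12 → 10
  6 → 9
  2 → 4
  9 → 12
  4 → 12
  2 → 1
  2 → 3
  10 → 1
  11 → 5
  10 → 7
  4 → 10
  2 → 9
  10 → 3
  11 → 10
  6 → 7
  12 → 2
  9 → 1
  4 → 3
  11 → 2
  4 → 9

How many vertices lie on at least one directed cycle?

7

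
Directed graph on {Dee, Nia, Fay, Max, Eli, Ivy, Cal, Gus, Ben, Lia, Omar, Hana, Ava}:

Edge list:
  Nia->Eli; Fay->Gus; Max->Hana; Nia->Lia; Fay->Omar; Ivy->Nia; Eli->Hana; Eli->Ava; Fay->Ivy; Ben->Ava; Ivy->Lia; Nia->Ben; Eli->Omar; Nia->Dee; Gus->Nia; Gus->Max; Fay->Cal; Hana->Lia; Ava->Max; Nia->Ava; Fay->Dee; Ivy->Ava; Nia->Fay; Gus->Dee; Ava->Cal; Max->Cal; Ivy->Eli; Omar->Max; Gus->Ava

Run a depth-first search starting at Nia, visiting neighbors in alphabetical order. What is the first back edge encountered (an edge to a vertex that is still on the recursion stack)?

Gus->Nia

DFS from Nia (visiting neighbors in alphabetical order); mark gray on enter, black on exit:
Nia gray
  Ava gray
    Cal gray
    Cal black
    Max gray
      Max→Cal: Cal black — skip
      Hana gray
        Lia gray
        Lia black
      Hana black
    Max black
  Ava black
  Ben gray
    Ben→Ava: Ava black — skip
  Ben black
  Dee gray
  Dee black
  Eli gray
    Eli→Ava: Ava black — skip
    Eli→Hana: Hana black — skip
    Omar gray
      Omar→Max: Max black — skip
    Omar black
  Eli black
  Fay gray
    Fay→Cal: Cal black — skip
    Fay→Dee: Dee black — skip
    Gus gray
      Gus→Ava: Ava black — skip
      Gus→Dee: Dee black — skip
      Gus→Max: Max black — skip
      Gus→Nia: Nia is gray → back edge
First back edge: Gus → Nia.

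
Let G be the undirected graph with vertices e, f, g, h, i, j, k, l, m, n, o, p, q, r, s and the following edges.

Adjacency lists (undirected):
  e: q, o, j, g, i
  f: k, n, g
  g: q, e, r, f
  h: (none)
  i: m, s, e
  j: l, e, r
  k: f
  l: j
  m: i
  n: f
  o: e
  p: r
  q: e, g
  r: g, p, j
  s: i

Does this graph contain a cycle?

DFS, tracking each vertex's parent; an edge to a visited non-parent vertex closes a cycle.
Start from o:
visit o (parent –)
  visit e (parent o)
    visit q (parent e)
      q–e: parent, skip
      visit g (parent q)
        g–q: parent, skip
        g–e: e visited and ≠ parent → cycle
Cycle: e – q – g – e.

Yes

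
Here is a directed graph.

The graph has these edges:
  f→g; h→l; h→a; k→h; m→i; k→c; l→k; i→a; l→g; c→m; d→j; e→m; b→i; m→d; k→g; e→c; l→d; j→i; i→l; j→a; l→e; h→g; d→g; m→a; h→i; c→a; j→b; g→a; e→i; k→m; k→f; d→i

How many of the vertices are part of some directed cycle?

10

A vertex is on a directed cycle iff it belongs to a strongly connected component of size ≥ 2 (or has a self-loop).
The vertices on cycles are {b, c, d, e, h, i, j, k, l, m} — 10 in total.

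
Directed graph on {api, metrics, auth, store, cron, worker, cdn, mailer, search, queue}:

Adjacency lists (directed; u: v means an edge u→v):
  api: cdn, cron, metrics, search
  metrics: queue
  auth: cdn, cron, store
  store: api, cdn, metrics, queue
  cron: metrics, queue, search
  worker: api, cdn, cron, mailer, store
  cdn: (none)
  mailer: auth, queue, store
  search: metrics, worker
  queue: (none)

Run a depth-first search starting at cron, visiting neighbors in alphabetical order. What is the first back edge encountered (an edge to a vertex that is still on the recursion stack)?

DFS from cron (visiting neighbors in alphabetical order); mark gray on enter, black on exit:
cron gray
  metrics gray
    queue gray
    queue black
  metrics black
  cron→queue: queue black — skip
  search gray
    search→metrics: metrics black — skip
    worker gray
      api gray
        cdn gray
        cdn black
        api→cron: cron is gray → back edge
First back edge: api → cron.

api->cron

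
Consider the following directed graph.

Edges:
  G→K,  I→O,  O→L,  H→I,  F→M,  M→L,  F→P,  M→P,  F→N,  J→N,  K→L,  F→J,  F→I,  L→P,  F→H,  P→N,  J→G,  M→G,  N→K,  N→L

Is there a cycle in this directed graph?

Yes

DFS with white/gray/black marking, starting from J:
J gray
  N gray
    K gray
      L gray
        P gray
          P→N: N is gray → back edge
Back edge found, so a cycle exists: N → K → L → P → N.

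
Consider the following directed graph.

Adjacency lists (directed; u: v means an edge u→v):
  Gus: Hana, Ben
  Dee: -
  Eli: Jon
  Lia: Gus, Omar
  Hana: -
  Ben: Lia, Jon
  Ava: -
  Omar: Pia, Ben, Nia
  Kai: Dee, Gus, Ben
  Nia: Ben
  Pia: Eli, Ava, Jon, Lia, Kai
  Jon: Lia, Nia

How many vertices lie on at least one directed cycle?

9

A vertex is on a directed cycle iff it belongs to a strongly connected component of size ≥ 2 (or has a self-loop).
The vertices on cycles are {Ben, Eli, Gus, Jon, Kai, Lia, Nia, Pia, Omar} — 9 in total.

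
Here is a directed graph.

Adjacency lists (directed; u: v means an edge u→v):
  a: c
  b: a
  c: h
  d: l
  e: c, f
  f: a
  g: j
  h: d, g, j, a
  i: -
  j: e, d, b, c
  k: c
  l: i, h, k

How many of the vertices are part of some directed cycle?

11

A vertex is on a directed cycle iff it belongs to a strongly connected component of size ≥ 2 (or has a self-loop).
The vertices on cycles are {a, b, c, d, e, f, g, h, j, k, l} — 11 in total.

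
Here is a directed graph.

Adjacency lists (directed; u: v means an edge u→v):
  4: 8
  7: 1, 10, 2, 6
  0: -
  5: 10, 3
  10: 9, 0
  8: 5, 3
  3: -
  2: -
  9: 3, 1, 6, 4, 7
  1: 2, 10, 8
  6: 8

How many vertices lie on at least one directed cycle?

A vertex is on a directed cycle iff it belongs to a strongly connected component of size ≥ 2 (or has a self-loop).
The vertices on cycles are {1, 4, 5, 6, 7, 8, 9, 10} — 8 in total.

8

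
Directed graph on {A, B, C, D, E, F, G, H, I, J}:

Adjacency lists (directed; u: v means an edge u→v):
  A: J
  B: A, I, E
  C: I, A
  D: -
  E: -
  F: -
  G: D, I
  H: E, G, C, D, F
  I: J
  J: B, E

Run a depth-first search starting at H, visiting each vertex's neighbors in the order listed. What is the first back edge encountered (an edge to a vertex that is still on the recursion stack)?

DFS from H (visiting each vertex's neighbors in the order listed); mark gray on enter, black on exit:
H gray
  E gray
  E black
  G gray
    D gray
    D black
    I gray
      J gray
        B gray
          A gray
            A→J: J is gray → back edge
First back edge: A → J.

A->J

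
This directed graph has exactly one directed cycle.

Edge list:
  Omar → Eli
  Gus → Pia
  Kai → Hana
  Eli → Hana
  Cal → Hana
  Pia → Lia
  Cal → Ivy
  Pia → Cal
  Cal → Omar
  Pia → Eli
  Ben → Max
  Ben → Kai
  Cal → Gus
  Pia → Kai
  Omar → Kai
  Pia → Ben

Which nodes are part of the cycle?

Cal, Gus, Pia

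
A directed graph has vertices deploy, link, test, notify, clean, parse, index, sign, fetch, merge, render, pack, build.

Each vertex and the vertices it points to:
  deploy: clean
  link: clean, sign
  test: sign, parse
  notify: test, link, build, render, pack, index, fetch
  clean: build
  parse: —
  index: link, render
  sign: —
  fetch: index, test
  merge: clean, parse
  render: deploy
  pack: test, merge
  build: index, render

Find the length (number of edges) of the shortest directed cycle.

4

For each vertex v, BFS finds the shortest path from v back to v.
The shortest such closed walk is build → render → deploy → clean → build, length 4.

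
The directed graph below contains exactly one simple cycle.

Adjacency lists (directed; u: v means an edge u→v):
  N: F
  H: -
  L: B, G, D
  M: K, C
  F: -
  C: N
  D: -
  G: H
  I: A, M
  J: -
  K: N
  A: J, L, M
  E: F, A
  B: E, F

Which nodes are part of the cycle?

DFS with gray/black marking from A:
A gray
  J gray
  J black
  L gray
    B gray
      E gray
        F gray
        F black
        E→A: A is gray → back edge
Back edge closes the cycle A → L → B → E → A; its vertices are {A, B, E, L}.

A, B, E, L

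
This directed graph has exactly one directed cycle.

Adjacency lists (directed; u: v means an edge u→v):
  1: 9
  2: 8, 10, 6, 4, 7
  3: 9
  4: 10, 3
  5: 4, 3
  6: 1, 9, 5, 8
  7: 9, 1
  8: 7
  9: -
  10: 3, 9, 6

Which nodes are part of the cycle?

DFS with gray/black marking from 6:
6 gray
  1 gray
    9 gray
    9 black
  1 black
  6→9: 9 black — skip
  5 gray
    4 gray
      10 gray
        3 gray
          3→9: 9 black — skip
        3 black
        10→9: 9 black — skip
        10→6: 6 is gray → back edge
Back edge closes the cycle 6 → 5 → 4 → 10 → 6; its vertices are {4, 5, 6, 10}.

4, 5, 6, 10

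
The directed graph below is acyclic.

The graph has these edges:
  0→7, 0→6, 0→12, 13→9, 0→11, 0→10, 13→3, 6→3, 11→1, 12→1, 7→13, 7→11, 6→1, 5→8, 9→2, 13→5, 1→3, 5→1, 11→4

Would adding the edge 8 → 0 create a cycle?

Yes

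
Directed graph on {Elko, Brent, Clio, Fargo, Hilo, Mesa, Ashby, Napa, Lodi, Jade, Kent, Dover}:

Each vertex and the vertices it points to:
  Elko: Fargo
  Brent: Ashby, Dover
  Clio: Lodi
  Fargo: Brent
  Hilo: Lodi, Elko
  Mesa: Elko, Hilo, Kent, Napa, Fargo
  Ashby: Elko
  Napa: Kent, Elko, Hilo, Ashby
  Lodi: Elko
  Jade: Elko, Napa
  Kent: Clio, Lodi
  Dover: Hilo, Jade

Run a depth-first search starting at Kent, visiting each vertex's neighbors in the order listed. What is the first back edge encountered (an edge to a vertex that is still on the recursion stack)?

Ashby->Elko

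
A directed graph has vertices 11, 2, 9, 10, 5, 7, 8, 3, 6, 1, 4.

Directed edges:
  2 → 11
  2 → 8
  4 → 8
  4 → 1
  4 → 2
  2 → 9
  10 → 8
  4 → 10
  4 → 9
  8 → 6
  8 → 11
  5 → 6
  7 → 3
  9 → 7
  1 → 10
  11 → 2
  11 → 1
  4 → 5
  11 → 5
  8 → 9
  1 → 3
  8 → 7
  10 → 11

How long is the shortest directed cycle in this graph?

For each vertex v, BFS finds the shortest path from v back to v.
The shortest such closed walk is 11 → 2 → 11, length 2.

2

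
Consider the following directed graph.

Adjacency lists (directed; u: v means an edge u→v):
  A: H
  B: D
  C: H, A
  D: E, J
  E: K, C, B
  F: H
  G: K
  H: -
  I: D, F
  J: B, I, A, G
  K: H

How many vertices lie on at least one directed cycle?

5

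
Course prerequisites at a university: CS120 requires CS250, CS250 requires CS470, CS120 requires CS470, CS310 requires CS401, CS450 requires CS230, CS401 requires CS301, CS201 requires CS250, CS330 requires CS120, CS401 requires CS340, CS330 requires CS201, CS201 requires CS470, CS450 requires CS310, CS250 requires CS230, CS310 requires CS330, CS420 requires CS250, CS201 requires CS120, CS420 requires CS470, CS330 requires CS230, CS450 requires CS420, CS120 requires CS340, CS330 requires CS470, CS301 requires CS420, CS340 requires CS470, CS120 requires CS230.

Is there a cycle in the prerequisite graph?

No

DFS with white/gray/black marking, starting from CS301:
CS301 gray
  CS420 gray
    CS470 gray
    CS470 black
    CS250 gray
      CS250→CS470: CS470 black — skip
      CS230 gray
      CS230 black
    CS250 black
  CS420 black
CS301 black
CS120 gray
  CS120→CS250: CS250 black — skip
  CS120→CS230: CS230 black — skip
  CS120→CS470: CS470 black — skip
  CS340 gray
    CS340→CS470: CS470 black — skip
  CS340 black
CS120 black
CS401 gray
  CS401→CS340: CS340 black — skip
  CS401→CS301: CS301 black — skip
CS401 black
CS310 gray
  CS330 gray
    CS330→CS120: CS120 black — skip
    CS201 gray
      CS201→CS470: CS470 black — skip
      CS201→CS120: CS120 black — skip
      CS201→CS250: CS250 black — skip
    CS201 black
    CS330→CS470: CS470 black — skip
    CS330→CS230: CS230 black — skip
  CS330 black
  CS310→CS401: CS401 black — skip
CS310 black
CS450 gray
  CS450→CS310: CS310 black — skip
  CS450→CS420: CS420 black — skip
  CS450→CS230: CS230 black — skip
CS450 black
Every edge goes to a white or black vertex — no back edge, so the graph is acyclic.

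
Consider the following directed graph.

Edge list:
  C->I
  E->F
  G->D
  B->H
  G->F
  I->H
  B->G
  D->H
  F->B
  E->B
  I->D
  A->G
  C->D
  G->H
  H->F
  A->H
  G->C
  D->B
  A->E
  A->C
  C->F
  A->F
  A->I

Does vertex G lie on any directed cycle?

Yes

G is on a cycle iff G can reach itself via ≥1 edge.
G → D → B → G — yes.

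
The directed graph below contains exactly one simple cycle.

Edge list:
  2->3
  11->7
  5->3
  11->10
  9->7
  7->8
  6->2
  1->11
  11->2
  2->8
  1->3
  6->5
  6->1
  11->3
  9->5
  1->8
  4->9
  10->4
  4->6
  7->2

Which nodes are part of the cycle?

DFS with gray/black marking from 10:
10 gray
  4 gray
    9 gray
      5 gray
        3 gray
        3 black
      5 black
      7 gray
        2 gray
          8 gray
          8 black
          2→3: 3 black — skip
        2 black
        7→8: 8 black — skip
      7 black
    9 black
    6 gray
      6→2: 2 black — skip
      6→5: 5 black — skip
      1 gray
        1→3: 3 black — skip
        1→8: 8 black — skip
        11 gray
          11→2: 2 black — skip
          11→7: 7 black — skip
          11→10: 10 is gray → back edge
Back edge closes the cycle 10 → 4 → 6 → 1 → 11 → 10; its vertices are {1, 4, 6, 10, 11}.

1, 4, 6, 10, 11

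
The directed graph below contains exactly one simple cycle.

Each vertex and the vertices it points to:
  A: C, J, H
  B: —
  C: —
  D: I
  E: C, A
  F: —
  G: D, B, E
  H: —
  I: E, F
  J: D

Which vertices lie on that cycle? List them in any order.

A, D, E, I, J

DFS with gray/black marking from D:
D gray
  I gray
    E gray
      C gray
      C black
      A gray
        A→C: C black — skip
        J gray
          J→D: D is gray → back edge
Back edge closes the cycle D → I → E → A → J → D; its vertices are {A, D, E, I, J}.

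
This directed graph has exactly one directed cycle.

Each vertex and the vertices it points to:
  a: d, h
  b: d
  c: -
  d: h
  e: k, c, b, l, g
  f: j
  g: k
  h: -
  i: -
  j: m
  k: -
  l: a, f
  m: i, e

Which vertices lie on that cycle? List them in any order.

e, f, j, l, m

DFS with gray/black marking from m:
m gray
  i gray
  i black
  e gray
    k gray
    k black
    c gray
    c black
    b gray
      d gray
        h gray
        h black
      d black
    b black
    l gray
      a gray
        a→d: d black — skip
        a→h: h black — skip
      a black
      f gray
        j gray
          j→m: m is gray → back edge
Back edge closes the cycle m → e → l → f → j → m; its vertices are {e, f, j, l, m}.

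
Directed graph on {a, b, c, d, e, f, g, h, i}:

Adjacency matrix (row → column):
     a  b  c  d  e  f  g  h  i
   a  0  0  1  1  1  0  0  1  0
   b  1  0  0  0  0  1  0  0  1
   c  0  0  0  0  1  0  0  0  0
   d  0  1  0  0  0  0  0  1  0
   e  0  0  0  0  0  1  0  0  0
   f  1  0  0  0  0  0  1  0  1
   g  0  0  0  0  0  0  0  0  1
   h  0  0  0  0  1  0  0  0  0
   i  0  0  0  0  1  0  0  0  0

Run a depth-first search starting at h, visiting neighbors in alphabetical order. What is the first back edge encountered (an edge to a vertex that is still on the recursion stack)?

c→e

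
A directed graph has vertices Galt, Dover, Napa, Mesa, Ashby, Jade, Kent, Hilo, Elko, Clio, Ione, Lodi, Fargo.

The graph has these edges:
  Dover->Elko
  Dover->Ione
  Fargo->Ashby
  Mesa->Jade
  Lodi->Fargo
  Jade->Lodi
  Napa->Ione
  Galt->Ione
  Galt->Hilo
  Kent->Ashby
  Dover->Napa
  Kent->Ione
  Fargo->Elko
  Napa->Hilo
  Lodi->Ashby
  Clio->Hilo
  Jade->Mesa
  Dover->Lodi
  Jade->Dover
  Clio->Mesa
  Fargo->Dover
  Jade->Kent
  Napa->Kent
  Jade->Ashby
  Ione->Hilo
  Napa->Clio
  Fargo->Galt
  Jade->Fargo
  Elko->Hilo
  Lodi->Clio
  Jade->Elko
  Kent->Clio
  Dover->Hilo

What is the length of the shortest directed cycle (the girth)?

2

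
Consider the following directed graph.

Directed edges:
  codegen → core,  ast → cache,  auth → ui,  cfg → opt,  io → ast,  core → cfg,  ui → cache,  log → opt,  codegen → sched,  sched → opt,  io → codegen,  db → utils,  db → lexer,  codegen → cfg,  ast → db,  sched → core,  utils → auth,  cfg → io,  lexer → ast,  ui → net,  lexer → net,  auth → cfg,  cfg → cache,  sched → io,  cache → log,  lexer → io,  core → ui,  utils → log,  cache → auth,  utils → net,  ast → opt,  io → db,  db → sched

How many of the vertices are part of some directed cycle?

A vertex is on a directed cycle iff it belongs to a strongly connected component of size ≥ 2 (or has a self-loop).
The vertices on cycles are {db, io, ui, ast, cfg, auth, core, cache, lexer, sched, utils, codegen} — 12 in total.

12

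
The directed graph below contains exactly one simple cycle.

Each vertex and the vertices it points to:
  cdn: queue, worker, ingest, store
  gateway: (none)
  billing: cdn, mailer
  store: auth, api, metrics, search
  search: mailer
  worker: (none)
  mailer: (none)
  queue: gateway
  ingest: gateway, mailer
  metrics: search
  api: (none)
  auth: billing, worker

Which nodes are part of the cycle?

DFS with gray/black marking from cdn:
cdn gray
  queue gray
    gateway gray
    gateway black
  queue black
  worker gray
  worker black
  ingest gray
    ingest→gateway: gateway black — skip
    mailer gray
    mailer black
  ingest black
  store gray
    auth gray
      billing gray
        billing→cdn: cdn is gray → back edge
Back edge closes the cycle cdn → store → auth → billing → cdn; its vertices are {cdn, auth, store, billing}.

cdn, auth, store, billing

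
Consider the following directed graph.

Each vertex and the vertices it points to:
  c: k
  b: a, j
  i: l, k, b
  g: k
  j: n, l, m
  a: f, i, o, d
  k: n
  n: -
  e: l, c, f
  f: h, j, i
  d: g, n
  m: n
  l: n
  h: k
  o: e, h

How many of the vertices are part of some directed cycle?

A vertex is on a directed cycle iff it belongs to a strongly connected component of size ≥ 2 (or has a self-loop).
The vertices on cycles are {a, b, e, f, i, o} — 6 in total.

6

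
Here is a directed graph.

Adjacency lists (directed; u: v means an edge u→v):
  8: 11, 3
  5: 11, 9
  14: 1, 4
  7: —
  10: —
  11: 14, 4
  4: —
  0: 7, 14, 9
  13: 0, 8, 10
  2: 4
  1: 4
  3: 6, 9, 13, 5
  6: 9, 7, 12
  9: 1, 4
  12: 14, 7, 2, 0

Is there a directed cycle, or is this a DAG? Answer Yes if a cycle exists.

DFS with white/gray/black marking, starting from 13:
13 gray
  0 gray
    7 gray
    7 black
    14 gray
      1 gray
        4 gray
        4 black
      1 black
      14→4: 4 black — skip
    14 black
    9 gray
      9→1: 1 black — skip
      9→4: 4 black — skip
    9 black
  0 black
  8 gray
    11 gray
      11→14: 14 black — skip
      11→4: 4 black — skip
    11 black
    3 gray
      6 gray
        6→9: 9 black — skip
        6→7: 7 black — skip
        12 gray
          12→14: 14 black — skip
          12→7: 7 black — skip
          2 gray
            2→4: 4 black — skip
          2 black
          12→0: 0 black — skip
        12 black
      6 black
      3→9: 9 black — skip
      3→13: 13 is gray → back edge
Back edge found, so a cycle exists: 13 → 8 → 3 → 13.

Yes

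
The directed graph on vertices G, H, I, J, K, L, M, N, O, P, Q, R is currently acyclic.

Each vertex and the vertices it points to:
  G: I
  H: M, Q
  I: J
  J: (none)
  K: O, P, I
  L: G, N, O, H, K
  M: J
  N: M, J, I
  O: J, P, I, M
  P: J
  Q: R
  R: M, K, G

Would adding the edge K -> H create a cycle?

Yes

Adding K→H creates a cycle iff H can already reach K.
Path from H: H → Q → R → K.
So H → … → K → H is a cycle.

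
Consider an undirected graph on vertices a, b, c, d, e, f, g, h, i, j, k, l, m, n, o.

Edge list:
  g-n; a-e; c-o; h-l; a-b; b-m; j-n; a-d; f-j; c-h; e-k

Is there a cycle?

DFS, tracking each vertex's parent; an edge to a visited non-parent vertex closes a cycle.
Start from m:
visit m (parent –)
  visit b (parent m)
    b–m: parent, skip
    visit a (parent b)
      visit d (parent a)
        d–a: parent, skip
      visit e (parent a)
        visit k (parent e)
          k–e: parent, skip
        e–a: parent, skip
      a–b: parent, skip
visit c (parent –)
  visit h (parent c)
    visit l (parent h)
      l–h: parent, skip
    h–c: parent, skip
  visit o (parent c)
    o–c: parent, skip
visit f (parent –)
  visit j (parent f)
    j–f: parent, skip
    visit n (parent j)
      visit g (parent n)
        g–n: parent, skip
      n–j: parent, skip
visit i (parent –)
No non-parent visited neighbor found — the graph is a forest.

No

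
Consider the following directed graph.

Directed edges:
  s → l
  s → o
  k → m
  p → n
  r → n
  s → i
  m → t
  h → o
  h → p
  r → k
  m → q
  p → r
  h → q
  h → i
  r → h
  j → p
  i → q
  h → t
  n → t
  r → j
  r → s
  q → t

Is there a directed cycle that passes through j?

j is on a cycle iff j can reach itself via ≥1 edge.
j → p → r → j — yes.

Yes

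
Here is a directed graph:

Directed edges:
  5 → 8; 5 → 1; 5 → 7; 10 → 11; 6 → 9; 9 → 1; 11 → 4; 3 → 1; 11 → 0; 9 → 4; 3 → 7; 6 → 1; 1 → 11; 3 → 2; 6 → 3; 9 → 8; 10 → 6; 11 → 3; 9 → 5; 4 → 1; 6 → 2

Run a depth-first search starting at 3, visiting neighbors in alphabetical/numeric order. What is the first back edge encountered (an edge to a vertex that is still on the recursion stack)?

11→3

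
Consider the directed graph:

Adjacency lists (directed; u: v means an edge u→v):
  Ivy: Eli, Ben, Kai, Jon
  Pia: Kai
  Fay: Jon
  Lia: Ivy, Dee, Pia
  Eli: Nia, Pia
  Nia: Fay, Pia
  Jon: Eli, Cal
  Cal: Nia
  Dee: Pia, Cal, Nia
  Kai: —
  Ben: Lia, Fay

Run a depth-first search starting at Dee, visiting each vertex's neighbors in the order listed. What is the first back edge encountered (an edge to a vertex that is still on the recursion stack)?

DFS from Dee (visiting each vertex's neighbors in the order listed); mark gray on enter, black on exit:
Dee gray
  Pia gray
    Kai gray
    Kai black
  Pia black
  Cal gray
    Nia gray
      Fay gray
        Jon gray
          Eli gray
            Eli→Nia: Nia is gray → back edge
First back edge: Eli → Nia.

Eli→Nia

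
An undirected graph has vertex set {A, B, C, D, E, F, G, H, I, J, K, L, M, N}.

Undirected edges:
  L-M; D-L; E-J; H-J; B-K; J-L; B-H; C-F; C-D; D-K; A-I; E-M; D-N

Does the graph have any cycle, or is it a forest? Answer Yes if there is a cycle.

Yes

DFS, tracking each vertex's parent; an edge to a visited non-parent vertex closes a cycle.
Start from D:
visit D (parent –)
  visit K (parent D)
    visit B (parent K)
      B–K: parent, skip
      visit H (parent B)
        visit J (parent H)
          J–H: parent, skip
          visit L (parent J)
            visit M (parent L)
              M–L: parent, skip
              visit E (parent M)
                E–J: J visited and ≠ parent → cycle
Cycle: J – L – M – E – J.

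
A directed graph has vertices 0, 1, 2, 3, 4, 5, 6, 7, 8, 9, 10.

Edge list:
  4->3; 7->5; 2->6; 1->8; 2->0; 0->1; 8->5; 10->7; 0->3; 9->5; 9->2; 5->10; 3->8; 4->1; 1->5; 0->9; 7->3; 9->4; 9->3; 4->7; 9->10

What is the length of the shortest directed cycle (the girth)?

3

For each vertex v, BFS finds the shortest path from v back to v.
The shortest such closed walk is 9 → 2 → 0 → 9, length 3.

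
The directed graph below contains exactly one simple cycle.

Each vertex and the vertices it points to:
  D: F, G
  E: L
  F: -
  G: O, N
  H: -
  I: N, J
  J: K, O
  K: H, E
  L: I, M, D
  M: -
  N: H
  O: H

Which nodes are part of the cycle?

DFS with gray/black marking from E:
E gray
  L gray
    I gray
      N gray
        H gray
        H black
      N black
      J gray
        K gray
          K→H: H black — skip
          K→E: E is gray → back edge
Back edge closes the cycle E → L → I → J → K → E; its vertices are {E, I, J, K, L}.

E, I, J, K, L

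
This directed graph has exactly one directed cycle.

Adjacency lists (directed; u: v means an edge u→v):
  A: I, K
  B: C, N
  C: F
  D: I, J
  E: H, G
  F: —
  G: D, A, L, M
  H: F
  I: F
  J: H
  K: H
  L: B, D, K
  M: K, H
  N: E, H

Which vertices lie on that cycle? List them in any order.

B, E, G, L, N

DFS with gray/black marking from G:
G gray
  D gray
    I gray
      F gray
      F black
    I black
    J gray
      H gray
        H→F: F black — skip
      H black
    J black
  D black
  A gray
    A→I: I black — skip
    K gray
      K→H: H black — skip
    K black
  A black
  L gray
    B gray
      C gray
        C→F: F black — skip
      C black
      N gray
        E gray
          E→H: H black — skip
          E→G: G is gray → back edge
Back edge closes the cycle G → L → B → N → E → G; its vertices are {B, E, G, L, N}.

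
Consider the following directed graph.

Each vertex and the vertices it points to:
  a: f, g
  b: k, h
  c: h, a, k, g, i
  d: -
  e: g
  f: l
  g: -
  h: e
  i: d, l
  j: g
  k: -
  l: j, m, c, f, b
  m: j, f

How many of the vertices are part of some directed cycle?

6

A vertex is on a directed cycle iff it belongs to a strongly connected component of size ≥ 2 (or has a self-loop).
The vertices on cycles are {a, c, f, i, l, m} — 6 in total.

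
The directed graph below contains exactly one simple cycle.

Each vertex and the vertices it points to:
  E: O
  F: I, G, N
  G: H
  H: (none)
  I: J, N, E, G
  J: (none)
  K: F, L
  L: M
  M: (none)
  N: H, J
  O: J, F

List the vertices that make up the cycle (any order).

E, F, I, O

DFS with gray/black marking from F:
F gray
  I gray
    J gray
    J black
    N gray
      H gray
      H black
      N→J: J black — skip
    N black
    E gray
      O gray
        O→J: J black — skip
        O→F: F is gray → back edge
Back edge closes the cycle F → I → E → O → F; its vertices are {E, F, I, O}.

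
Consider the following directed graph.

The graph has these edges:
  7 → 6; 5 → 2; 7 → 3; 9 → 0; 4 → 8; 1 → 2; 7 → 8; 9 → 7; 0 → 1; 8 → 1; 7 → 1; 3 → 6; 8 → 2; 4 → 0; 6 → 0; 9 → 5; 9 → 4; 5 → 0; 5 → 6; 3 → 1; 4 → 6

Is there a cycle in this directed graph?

No

DFS with white/gray/black marking, starting from 2:
2 gray
2 black
0 gray
  1 gray
    1→2: 2 black — skip
  1 black
0 black
3 gray
  6 gray
    6→0: 0 black — skip
  6 black
  3→1: 1 black — skip
3 black
4 gray
  8 gray
    8→1: 1 black — skip
    8→2: 2 black — skip
  8 black
  4→6: 6 black — skip
  4→0: 0 black — skip
4 black
5 gray
  5→2: 2 black — skip
  5→6: 6 black — skip
  5→0: 0 black — skip
5 black
7 gray
  7→1: 1 black — skip
  7→3: 3 black — skip
  7→6: 6 black — skip
  7→8: 8 black — skip
7 black
9 gray
  9→5: 5 black — skip
  9→0: 0 black — skip
  9→7: 7 black — skip
  9→4: 4 black — skip
9 black
Every edge goes to a white or black vertex — no back edge, so the graph is acyclic.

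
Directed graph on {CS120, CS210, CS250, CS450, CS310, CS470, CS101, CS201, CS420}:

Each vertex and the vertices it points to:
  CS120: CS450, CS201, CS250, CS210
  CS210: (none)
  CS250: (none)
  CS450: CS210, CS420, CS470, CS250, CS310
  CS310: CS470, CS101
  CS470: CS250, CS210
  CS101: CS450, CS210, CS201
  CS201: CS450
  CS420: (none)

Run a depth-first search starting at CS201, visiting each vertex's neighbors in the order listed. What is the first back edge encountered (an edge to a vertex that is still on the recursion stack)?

CS101→CS450

DFS from CS201 (visiting each vertex's neighbors in the order listed); mark gray on enter, black on exit:
CS201 gray
  CS450 gray
    CS210 gray
    CS210 black
    CS420 gray
    CS420 black
    CS470 gray
      CS250 gray
      CS250 black
      CS470→CS210: CS210 black — skip
    CS470 black
    CS450→CS250: CS250 black — skip
    CS310 gray
      CS310→CS470: CS470 black — skip
      CS101 gray
        CS101→CS450: CS450 is gray → back edge
First back edge: CS101 → CS450.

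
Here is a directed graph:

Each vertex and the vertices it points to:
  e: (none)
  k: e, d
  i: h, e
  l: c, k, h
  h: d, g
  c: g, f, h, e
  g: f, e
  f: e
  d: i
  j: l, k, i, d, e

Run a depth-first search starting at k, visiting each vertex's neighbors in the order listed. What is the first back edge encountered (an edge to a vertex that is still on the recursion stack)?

h→d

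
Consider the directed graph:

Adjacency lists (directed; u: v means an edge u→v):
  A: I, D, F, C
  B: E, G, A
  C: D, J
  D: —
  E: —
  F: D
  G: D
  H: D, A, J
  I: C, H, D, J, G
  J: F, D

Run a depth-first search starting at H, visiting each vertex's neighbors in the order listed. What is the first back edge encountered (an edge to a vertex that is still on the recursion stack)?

DFS from H (visiting each vertex's neighbors in the order listed); mark gray on enter, black on exit:
H gray
  D gray
  D black
  A gray
    I gray
      C gray
        C→D: D black — skip
        J gray
          F gray
            F→D: D black — skip
          F black
          J→D: D black — skip
        J black
      C black
      I→H: H is gray → back edge
First back edge: I → H.

I→H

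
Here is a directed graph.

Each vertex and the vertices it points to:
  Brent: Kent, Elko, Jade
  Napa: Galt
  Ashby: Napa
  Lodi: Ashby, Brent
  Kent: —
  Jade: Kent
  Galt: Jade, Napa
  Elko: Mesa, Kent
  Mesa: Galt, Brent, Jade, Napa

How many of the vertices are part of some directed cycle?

A vertex is on a directed cycle iff it belongs to a strongly connected component of size ≥ 2 (or has a self-loop).
The vertices on cycles are {Elko, Galt, Mesa, Napa, Brent} — 5 in total.

5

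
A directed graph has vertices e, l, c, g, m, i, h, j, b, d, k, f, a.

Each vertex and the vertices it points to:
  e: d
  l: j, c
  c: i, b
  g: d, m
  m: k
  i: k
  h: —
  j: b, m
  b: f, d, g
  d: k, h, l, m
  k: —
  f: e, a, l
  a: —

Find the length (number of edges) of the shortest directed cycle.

For each vertex v, BFS finds the shortest path from v back to v.
The shortest such closed walk is l → j → b → f → l, length 4.

4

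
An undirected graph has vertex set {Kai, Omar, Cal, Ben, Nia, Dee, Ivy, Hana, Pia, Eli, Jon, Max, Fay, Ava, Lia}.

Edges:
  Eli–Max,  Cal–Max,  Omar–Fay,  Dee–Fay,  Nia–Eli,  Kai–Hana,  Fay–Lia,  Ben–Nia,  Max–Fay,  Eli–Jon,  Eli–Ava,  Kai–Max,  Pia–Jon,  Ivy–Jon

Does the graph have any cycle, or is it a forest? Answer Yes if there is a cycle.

DFS, tracking each vertex's parent; an edge to a visited non-parent vertex closes a cycle.
Start from Jon:
visit Jon (parent –)
  visit Pia (parent Jon)
    Pia–Jon: parent, skip
  visit Ivy (parent Jon)
    Ivy–Jon: parent, skip
  visit Eli (parent Jon)
    visit Nia (parent Eli)
      visit Ben (parent Nia)
        Ben–Nia: parent, skip
      Nia–Eli: parent, skip
    visit Ava (parent Eli)
      Ava–Eli: parent, skip
    visit Max (parent Eli)
      Max–Eli: parent, skip
      visit Kai (parent Max)
        visit Hana (parent Kai)
          Hana–Kai: parent, skip
        Kai–Max: parent, skip
      visit Fay (parent Max)
        visit Lia (parent Fay)
          Lia–Fay: parent, skip
        visit Dee (parent Fay)
          Dee–Fay: parent, skip
        Fay–Max: parent, skip
        visit Omar (parent Fay)
          Omar–Fay: parent, skip
      visit Cal (parent Max)
        Cal–Max: parent, skip
    Eli–Jon: parent, skip
No non-parent visited neighbor found — the graph is a forest.

No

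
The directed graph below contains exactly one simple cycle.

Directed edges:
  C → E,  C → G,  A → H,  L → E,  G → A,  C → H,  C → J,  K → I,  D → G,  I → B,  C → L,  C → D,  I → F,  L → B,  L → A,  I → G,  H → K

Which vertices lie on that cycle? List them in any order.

DFS with gray/black marking from H:
H gray
  K gray
    I gray
      G gray
        A gray
          A→H: H is gray → back edge
Back edge closes the cycle H → K → I → G → A → H; its vertices are {A, G, H, I, K}.

A, G, H, I, K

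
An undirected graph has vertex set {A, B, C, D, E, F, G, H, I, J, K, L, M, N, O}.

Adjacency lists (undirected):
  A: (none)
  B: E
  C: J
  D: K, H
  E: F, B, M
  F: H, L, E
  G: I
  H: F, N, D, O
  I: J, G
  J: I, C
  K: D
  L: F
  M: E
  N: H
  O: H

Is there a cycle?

DFS, tracking each vertex's parent; an edge to a visited non-parent vertex closes a cycle.
Start from I:
visit I (parent –)
  visit J (parent I)
    J–I: parent, skip
    visit C (parent J)
      C–J: parent, skip
  visit G (parent I)
    G–I: parent, skip
visit A (parent –)
visit B (parent –)
  visit E (parent B)
    visit F (parent E)
      visit H (parent F)
        H–F: parent, skip
        visit N (parent H)
          N–H: parent, skip
        visit D (parent H)
          visit K (parent D)
            K–D: parent, skip
          D–H: parent, skip
        visit O (parent H)
          O–H: parent, skip
      visit L (parent F)
        L–F: parent, skip
      F–E: parent, skip
    E–B: parent, skip
    visit M (parent E)
      M–E: parent, skip
No non-parent visited neighbor found — the graph is a forest.

No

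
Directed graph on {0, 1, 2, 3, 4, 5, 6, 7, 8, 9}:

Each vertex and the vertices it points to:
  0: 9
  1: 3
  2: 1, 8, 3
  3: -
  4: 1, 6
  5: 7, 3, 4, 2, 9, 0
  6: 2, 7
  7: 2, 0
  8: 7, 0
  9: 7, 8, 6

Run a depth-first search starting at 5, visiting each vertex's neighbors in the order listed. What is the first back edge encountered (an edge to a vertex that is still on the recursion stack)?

8→7

DFS from 5 (visiting each vertex's neighbors in the order listed); mark gray on enter, black on exit:
5 gray
  7 gray
    2 gray
      1 gray
        3 gray
        3 black
      1 black
      8 gray
        8→7: 7 is gray → back edge
First back edge: 8 → 7.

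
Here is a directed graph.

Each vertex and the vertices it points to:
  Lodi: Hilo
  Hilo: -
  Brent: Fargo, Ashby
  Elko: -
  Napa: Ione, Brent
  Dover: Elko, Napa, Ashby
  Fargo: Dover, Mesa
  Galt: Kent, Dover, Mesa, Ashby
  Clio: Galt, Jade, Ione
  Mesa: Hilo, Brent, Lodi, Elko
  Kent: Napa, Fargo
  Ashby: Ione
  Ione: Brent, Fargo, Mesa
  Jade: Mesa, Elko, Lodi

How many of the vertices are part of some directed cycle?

A vertex is on a directed cycle iff it belongs to a strongly connected component of size ≥ 2 (or has a self-loop).
The vertices on cycles are {Ione, Mesa, Napa, Ashby, Brent, Dover, Fargo} — 7 in total.

7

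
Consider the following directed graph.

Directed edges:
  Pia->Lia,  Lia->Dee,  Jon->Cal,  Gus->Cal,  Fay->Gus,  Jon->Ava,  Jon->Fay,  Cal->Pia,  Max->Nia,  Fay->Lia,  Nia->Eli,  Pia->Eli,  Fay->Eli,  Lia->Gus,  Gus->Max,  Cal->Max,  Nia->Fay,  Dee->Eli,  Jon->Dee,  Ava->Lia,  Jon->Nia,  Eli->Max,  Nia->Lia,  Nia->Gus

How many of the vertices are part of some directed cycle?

9

A vertex is on a directed cycle iff it belongs to a strongly connected component of size ≥ 2 (or has a self-loop).
The vertices on cycles are {Cal, Dee, Eli, Fay, Gus, Lia, Max, Nia, Pia} — 9 in total.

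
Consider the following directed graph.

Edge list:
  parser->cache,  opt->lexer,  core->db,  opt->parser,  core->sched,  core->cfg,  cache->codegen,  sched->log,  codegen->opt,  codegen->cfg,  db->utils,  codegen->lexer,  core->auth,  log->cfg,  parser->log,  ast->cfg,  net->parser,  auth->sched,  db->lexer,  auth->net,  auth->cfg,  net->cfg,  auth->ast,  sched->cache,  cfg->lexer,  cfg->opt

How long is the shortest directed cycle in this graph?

4

For each vertex v, BFS finds the shortest path from v back to v.
The shortest such closed walk is log → cfg → opt → parser → log, length 4.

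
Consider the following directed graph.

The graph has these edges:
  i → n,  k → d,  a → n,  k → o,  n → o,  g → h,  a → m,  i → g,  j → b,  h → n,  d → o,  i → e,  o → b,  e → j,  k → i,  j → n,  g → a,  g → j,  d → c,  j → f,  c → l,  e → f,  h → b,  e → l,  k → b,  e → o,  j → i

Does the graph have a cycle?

DFS with white/gray/black marking, starting from d:
d gray
  o gray
    b gray
    b black
  o black
  c gray
    l gray
    l black
  c black
d black
a gray
  m gray
  m black
  n gray
    n→o: o black — skip
  n black
a black
e gray
  j gray
    j→n: n black — skip
    i gray
      i→n: n black — skip
      i→e: e is gray → back edge
Back edge found, so a cycle exists: e → j → i → e.

Yes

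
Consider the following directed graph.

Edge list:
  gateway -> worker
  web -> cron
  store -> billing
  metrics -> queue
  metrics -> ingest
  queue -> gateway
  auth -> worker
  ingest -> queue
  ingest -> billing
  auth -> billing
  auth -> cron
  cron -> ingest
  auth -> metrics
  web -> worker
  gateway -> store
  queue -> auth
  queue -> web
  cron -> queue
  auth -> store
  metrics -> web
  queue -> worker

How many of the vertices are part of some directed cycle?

A vertex is on a directed cycle iff it belongs to a strongly connected component of size ≥ 2 (or has a self-loop).
The vertices on cycles are {web, auth, cron, queue, ingest, metrics} — 6 in total.

6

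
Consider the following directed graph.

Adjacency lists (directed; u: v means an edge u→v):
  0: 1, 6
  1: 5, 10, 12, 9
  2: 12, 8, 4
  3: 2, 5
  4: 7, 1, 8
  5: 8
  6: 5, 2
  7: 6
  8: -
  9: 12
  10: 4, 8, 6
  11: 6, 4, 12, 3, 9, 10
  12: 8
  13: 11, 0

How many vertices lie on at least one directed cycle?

6

A vertex is on a directed cycle iff it belongs to a strongly connected component of size ≥ 2 (or has a self-loop).
The vertices on cycles are {1, 2, 4, 6, 7, 10} — 6 in total.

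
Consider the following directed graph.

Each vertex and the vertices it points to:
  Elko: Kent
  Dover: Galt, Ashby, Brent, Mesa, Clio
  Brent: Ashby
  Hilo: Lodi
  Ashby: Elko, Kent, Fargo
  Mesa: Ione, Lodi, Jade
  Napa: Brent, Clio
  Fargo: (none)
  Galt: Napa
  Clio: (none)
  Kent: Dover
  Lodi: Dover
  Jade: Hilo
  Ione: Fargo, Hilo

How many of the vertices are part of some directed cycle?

12

A vertex is on a directed cycle iff it belongs to a strongly connected component of size ≥ 2 (or has a self-loop).
The vertices on cycles are {Elko, Galt, Hilo, Ione, Jade, Kent, Lodi, Mesa, Napa, Ashby, Brent, Dover} — 12 in total.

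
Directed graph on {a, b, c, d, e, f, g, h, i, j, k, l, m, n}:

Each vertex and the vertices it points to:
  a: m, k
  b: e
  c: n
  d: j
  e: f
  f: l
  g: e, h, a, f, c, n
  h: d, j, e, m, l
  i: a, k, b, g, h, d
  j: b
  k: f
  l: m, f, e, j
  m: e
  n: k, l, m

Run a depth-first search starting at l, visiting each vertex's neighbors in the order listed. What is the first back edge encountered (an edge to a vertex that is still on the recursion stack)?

f->l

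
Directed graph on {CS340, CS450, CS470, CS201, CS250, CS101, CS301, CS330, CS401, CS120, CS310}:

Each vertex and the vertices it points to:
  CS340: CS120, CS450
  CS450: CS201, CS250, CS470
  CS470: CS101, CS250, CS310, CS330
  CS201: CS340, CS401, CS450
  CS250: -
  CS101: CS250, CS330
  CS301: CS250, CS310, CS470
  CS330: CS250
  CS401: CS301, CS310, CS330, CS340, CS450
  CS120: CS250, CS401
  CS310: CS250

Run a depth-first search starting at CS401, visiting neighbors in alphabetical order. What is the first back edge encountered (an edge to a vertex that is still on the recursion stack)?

CS120->CS401

DFS from CS401 (visiting neighbors in alphabetical order); mark gray on enter, black on exit:
CS401 gray
  CS301 gray
    CS250 gray
    CS250 black
    CS310 gray
      CS310→CS250: CS250 black — skip
    CS310 black
    CS470 gray
      CS101 gray
        CS101→CS250: CS250 black — skip
        CS330 gray
          CS330→CS250: CS250 black — skip
        CS330 black
      CS101 black
      CS470→CS250: CS250 black — skip
      CS470→CS310: CS310 black — skip
      CS470→CS330: CS330 black — skip
    CS470 black
  CS301 black
  CS401→CS310: CS310 black — skip
  CS401→CS330: CS330 black — skip
  CS340 gray
    CS120 gray
      CS120→CS250: CS250 black — skip
      CS120→CS401: CS401 is gray → back edge
First back edge: CS120 → CS401.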